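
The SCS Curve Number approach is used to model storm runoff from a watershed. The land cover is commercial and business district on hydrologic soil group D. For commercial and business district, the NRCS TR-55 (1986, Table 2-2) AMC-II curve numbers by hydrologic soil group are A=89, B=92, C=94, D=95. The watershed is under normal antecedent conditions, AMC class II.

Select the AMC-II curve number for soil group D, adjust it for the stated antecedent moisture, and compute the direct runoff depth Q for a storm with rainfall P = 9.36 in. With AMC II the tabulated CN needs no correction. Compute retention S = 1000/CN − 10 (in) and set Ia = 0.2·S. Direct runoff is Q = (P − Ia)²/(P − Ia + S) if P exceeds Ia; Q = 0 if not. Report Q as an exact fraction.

Q = 9662408/1103425 in ≈ 8.757 in

NRCS table: commercial and business district, soil group D → CN(II) = 95
Average conditions: CN = 95 (no AMC adjustment).
Max retention: S = 1000/95 − 10 = 10/19 in (≈ 0.526 in)
Ia = 0.2·(10/19) = 2/19 in ≈ 0.105 in
Excess rainfall: 9.360 − 0.105 = 9.255 in; P > Ia so Q > 0
Runoff Q = (P−Ia)²/(P−Ia+S) = (9.255)²/(9.255+0.526) = 9662408/1103425 ≈ 8.757 in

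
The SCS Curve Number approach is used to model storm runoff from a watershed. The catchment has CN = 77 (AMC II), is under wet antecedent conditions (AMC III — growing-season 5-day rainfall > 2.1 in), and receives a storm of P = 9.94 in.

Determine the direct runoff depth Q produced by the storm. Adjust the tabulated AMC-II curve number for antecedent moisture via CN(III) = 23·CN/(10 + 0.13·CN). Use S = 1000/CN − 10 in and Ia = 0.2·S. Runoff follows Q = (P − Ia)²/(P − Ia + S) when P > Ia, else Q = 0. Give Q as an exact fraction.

Q = 1388978361/162735650 in ≈ 8.535 in

CN(III) from CN(II)=77: (23·77)/(10 + 0.13·77) = 7700/87 ≈ 88.506
Max retention: S = 1000/(7700/87) − 10 = 100/77 in (≈ 1.299 in)
Initial abstraction Ia = S/5 = (100/77)/5 = 20/77 ≈ 0.260 in
P − Ia = 9.940 − 0.260 = 37269/3850 ≈ 9.680 in (> 0, runoff occurs)
Runoff Q = (P−Ia)²/(P−Ia+S) = (9.680)²/(9.680+1.299) = 1388978361/162735650 ≈ 8.535 in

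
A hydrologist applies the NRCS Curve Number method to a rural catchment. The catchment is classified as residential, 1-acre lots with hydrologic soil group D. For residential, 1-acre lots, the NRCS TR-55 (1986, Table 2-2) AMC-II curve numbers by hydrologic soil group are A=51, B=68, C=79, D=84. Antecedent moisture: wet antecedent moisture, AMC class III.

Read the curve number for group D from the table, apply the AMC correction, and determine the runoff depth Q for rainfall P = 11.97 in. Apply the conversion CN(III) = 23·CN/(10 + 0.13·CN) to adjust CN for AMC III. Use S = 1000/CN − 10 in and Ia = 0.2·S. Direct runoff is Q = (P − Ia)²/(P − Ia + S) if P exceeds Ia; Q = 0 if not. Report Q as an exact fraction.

Q = 325072162801/29470293300 in ≈ 11.031 in

NRCS table: residential, 1-acre lots, soil group D → CN(II) = 84
Wet (AMC III): CN(III) = 23·84/(10 + 0.13·84) = 1932/(523/25) = 48300/523 ≈ 92.352
Max retention: S = 1000/(48300/523) − 10 = 400/483 in (≈ 0.828 in)
Ia = 0.2·(400/483) = 80/483 in ≈ 0.166 in
Since P=11.970 > Ia=0.166: effective rainfall P−Ia = 570151/48300 in
Q = (570151/48300)²/((570151/48300) + 400/483) = (325072162801/2332890000)/(610151/48300) = 325072162801/29470293300 in ≈ 11.031 in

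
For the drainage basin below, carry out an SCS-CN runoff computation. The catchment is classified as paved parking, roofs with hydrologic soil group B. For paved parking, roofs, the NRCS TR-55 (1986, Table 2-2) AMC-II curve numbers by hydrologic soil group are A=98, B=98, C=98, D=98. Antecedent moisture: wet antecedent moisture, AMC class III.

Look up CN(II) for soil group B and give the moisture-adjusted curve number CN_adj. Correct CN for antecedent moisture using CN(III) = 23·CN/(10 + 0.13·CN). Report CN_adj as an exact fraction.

CN_adj = 112700/1137 ≈ 99.120

NRCS table: paved parking, roofs, soil group B → CN(II) = 98
Adjust CN=98 to AMC III: 23·98/(10 + 0.13·98) → 2254 ÷ (1137/50) = 112700/1137 ≈ 99.120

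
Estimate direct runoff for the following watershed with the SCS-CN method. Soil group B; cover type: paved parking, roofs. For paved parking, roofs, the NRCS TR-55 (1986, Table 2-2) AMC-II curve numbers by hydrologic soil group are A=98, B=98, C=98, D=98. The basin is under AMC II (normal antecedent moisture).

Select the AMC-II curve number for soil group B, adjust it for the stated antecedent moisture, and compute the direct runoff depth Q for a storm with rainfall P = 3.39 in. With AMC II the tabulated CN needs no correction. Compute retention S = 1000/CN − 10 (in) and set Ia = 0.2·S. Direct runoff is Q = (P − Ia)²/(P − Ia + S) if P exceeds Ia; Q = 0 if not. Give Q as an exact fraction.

Q = 269320921/85313900 in ≈ 3.157 in

NRCS table: paved parking, roofs, soil group B → CN(II) = 98
AMC II — tabulated CN = 98 applies directly.
Max retention: S = 1000/98 − 10 = 10/49 in (≈ 0.204 in)
Ia = 0.2S: 0.2·0.204 = 0.041 in (exactly 2/49)
P − Ia = 3.390 − 0.041 = 16411/4900 ≈ 3.349 in (> 0, runoff occurs)
Runoff Q = (P−Ia)²/(P−Ia+S) = (3.349)²/(3.349+0.204) = 269320921/85313900 ≈ 3.157 in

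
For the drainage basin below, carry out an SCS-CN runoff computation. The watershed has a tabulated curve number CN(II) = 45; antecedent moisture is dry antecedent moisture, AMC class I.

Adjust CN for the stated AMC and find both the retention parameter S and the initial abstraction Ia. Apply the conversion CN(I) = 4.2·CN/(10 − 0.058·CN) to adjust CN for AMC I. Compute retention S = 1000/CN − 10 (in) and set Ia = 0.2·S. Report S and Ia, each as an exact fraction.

CN(I) from CN(II)=45: (4.2·45)/(10 − 0.058·45) = 18900/739 ≈ 25.575
Max retention: S = 1000/(18900/739) − 10 = 5500/189 in (≈ 29.101 in)
Initial abstraction Ia = S/5 = (5500/189)/5 = 1100/189 ≈ 5.820 in

S = 5500/189 in ≈ 29.101 in; Ia = 1100/189 in ≈ 5.820 in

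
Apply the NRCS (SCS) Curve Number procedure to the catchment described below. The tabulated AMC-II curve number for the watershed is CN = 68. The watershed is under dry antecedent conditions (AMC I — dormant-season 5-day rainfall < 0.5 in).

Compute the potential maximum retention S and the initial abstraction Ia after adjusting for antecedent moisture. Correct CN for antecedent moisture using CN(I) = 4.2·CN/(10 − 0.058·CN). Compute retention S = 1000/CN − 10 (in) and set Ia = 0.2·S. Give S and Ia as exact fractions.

CN(I) from CN(II)=68: (4.2·68)/(10 − 0.058·68) = 35700/757 ≈ 47.160
Retention S: 1000/CN − 10 with CN=47.160 → S = 4000/357 ≈ 11.204 in
Ia = 0.2·(4000/357) = 800/357 in ≈ 2.241 in

S = 4000/357 in ≈ 11.204 in; Ia = 800/357 in ≈ 2.241 in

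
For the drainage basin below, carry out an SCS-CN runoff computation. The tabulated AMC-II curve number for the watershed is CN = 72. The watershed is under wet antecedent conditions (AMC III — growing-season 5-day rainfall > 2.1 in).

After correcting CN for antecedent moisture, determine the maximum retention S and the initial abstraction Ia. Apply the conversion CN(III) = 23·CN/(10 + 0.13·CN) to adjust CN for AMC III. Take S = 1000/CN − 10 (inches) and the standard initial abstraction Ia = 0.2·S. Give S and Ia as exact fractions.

S = 350/207 in ≈ 1.691 in; Ia = 70/207 in ≈ 0.338 in

Adjust CN=72 to AMC III: 23·72/(10 + 0.13·72) → 1656 ÷ (484/25) = 10350/121 ≈ 85.537
Max retention: S = 1000/(10350/121) − 10 = 350/207 in (≈ 1.691 in)
Initial abstraction Ia = S/5 = (350/207)/5 = 70/207 ≈ 0.338 in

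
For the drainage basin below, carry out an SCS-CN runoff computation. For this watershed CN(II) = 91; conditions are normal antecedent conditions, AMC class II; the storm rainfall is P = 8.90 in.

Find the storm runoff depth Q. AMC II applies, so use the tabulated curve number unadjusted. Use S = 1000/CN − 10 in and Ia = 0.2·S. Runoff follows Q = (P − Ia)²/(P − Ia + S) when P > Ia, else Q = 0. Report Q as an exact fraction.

AMC II — tabulated CN = 91 applies directly.
S = 1000/91 − 10 = 90/91 in ≈ 0.989 in
Ia = 0.2S: 0.2·0.989 = 0.198 in (exactly 18/91)
Excess rainfall: 8.900 − 0.198 = 8.702 in; P > Ia so Q > 0
Q = (7919/910)²/((7919/910) + 90/91) = (62710561/828100)/(8819/910) = 62710561/8025290 in ≈ 7.814 in

Q = 62710561/8025290 in ≈ 7.814 in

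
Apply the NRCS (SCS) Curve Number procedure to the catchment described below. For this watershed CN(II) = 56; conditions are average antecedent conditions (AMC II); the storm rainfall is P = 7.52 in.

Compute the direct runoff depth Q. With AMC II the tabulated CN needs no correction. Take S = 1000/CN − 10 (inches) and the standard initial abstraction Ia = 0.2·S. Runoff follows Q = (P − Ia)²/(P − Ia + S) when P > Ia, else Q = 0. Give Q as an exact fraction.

Q = 1083681/422800 in ≈ 2.563 in

CN(II) = 56; AMC II needs no correction.
Retention S: 1000/CN − 10 with CN=56.000 → S = 55/7 ≈ 7.857 in
Ia = 0.2S: 0.2·7.857 = 1.571 in (exactly 11/7)
Excess rainfall: 7.520 − 1.571 = 5.949 in; P > Ia so Q > 0
Q: (1041/175)² ÷ (2416/175) = 1083681/422800 in (≈ 2.563 in)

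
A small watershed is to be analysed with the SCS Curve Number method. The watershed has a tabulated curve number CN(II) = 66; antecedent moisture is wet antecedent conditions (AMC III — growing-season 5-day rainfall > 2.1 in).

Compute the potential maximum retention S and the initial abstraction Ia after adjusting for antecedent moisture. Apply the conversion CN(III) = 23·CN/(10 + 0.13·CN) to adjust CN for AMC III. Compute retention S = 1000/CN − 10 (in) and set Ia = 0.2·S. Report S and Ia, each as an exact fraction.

CN(III) from CN(II)=66: (23·66)/(10 + 0.13·66) = 75900/929 ≈ 81.701
S = 1000/(75900/929) − 10 = 1700/759 in ≈ 2.240 in
Initial abstraction Ia = S/5 = (1700/759)/5 = 340/759 ≈ 0.448 in

S = 1700/759 in ≈ 2.240 in; Ia = 340/759 in ≈ 0.448 in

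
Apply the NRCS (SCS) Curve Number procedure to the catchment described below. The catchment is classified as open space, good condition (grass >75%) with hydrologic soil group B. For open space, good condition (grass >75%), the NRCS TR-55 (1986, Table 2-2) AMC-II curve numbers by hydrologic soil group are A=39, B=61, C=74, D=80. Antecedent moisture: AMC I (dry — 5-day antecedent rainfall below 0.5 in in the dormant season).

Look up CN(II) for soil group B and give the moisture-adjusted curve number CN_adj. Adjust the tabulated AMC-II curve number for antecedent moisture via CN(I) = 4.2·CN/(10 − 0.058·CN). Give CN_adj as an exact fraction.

CN_adj = 42700/1077 ≈ 39.647

NRCS table: open space, good condition (grass >75%), soil group B → CN(II) = 61
Dry (AMC I): CN(I) = 4.2·61/(10 − 0.058·61) = (1281/5)/(3231/500) = 42700/1077 ≈ 39.647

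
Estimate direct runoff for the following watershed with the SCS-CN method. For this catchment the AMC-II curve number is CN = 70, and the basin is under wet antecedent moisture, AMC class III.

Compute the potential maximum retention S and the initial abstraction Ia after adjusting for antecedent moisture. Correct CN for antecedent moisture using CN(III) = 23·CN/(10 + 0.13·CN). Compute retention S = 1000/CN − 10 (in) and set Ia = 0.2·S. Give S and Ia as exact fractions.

CN(III) from CN(II)=70: (23·70)/(10 + 0.13·70) = 16100/191 ≈ 84.293
S = 1000/(16100/191) − 10 = 300/161 in ≈ 1.863 in
Ia = 0.2S: 0.2·1.863 = 0.373 in (exactly 60/161)

S = 300/161 in ≈ 1.863 in; Ia = 60/161 in ≈ 0.373 in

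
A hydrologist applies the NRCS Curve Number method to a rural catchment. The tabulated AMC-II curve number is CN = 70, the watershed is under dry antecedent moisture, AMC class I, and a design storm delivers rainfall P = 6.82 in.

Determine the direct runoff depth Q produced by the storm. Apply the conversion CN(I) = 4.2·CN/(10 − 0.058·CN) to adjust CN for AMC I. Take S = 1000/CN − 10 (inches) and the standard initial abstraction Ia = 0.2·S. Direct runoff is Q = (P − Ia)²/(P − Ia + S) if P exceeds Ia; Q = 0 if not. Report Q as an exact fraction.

Q = 137100681/89937050 in ≈ 1.524 in

Adjust CN=70 to AMC I: 4.2·70/(10 − 0.058·70) → 294 ÷ (297/50) = 4900/99 ≈ 49.495
S = 1000/(4900/99) − 10 = 500/49 in ≈ 10.204 in
Initial abstraction Ia = S/5 = (500/49)/5 = 100/49 ≈ 2.041 in
Excess rainfall: 6.820 − 2.041 = 4.779 in; P > Ia so Q > 0
Runoff Q = (P−Ia)²/(P−Ia+S) = (4.779)²/(4.779+10.204) = 137100681/89937050 ≈ 1.524 in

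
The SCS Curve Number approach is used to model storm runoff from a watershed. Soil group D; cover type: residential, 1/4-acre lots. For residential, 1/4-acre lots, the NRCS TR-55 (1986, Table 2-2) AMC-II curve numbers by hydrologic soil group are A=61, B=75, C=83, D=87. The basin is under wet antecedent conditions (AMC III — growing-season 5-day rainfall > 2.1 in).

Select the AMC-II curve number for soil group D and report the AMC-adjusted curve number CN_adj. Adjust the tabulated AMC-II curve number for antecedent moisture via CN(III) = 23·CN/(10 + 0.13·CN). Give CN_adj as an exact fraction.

NRCS table: residential, 1/4-acre lots, soil group D → CN(II) = 87
CN(III) from CN(II)=87: (23·87)/(10 + 0.13·87) = 200100/2131 ≈ 93.900

CN_adj = 200100/2131 ≈ 93.900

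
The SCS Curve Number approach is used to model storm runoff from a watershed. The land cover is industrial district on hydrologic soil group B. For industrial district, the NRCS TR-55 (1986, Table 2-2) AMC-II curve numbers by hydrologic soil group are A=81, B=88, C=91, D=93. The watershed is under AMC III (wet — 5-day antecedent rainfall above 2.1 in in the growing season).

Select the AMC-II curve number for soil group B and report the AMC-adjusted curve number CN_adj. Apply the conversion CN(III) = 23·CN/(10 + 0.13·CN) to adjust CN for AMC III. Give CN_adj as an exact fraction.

CN_adj = 6325/67 ≈ 94.403

NRCS table: industrial district, soil group B → CN(II) = 88
CN(III) from CN(II)=88: (23·88)/(10 + 0.13·88) = 6325/67 ≈ 94.403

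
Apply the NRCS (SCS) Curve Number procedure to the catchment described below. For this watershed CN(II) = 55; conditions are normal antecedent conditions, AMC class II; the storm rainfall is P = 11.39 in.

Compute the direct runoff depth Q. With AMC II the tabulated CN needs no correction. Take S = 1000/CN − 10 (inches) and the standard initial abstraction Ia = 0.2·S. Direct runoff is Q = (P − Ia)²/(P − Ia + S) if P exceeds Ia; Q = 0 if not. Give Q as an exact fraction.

CN(II) = 55; AMC II needs no correction.
Max retention: S = 1000/55 − 10 = 90/11 in (≈ 8.182 in)
Ia = 0.2·(90/11) = 18/11 in ≈ 1.636 in
P − Ia = 11.390 − 1.636 = 10729/1100 ≈ 9.754 in (> 0, runoff occurs)
Q = (10729/1100)²/((10729/1100) + 90/11) = (115111441/1210000)/(19729/1100) = 115111441/21701900 in ≈ 5.304 in

Q = 115111441/21701900 in ≈ 5.304 in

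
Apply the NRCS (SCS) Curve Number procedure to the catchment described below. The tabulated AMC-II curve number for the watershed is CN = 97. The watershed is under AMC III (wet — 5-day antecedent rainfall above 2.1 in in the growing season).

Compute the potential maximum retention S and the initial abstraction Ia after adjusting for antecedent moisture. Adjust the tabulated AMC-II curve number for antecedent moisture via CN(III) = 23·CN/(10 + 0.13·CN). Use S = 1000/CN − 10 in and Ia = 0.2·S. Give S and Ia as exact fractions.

S = 300/2231 in ≈ 0.134 in; Ia = 60/2231 in ≈ 0.027 in

Wet (AMC III): CN(III) = 23·97/(10 + 0.13·97) = 2231/(2261/100) = 223100/2261 ≈ 98.673
S = 1000/(223100/2261) − 10 = 300/2231 in ≈ 0.134 in
Ia = 0.2·(300/2231) = 60/2231 in ≈ 0.027 in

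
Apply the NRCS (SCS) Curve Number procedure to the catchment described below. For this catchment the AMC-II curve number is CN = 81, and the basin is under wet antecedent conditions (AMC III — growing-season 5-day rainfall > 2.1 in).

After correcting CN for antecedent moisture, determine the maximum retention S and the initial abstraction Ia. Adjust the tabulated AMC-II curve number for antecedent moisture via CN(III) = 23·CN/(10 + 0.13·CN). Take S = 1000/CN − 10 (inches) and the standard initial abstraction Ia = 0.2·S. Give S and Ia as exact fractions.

S = 1900/1863 in ≈ 1.020 in; Ia = 380/1863 in ≈ 0.204 in

CN(III) from CN(II)=81: (23·81)/(10 + 0.13·81) = 186300/2053 ≈ 90.745
Retention S: 1000/CN − 10 with CN=90.745 → S = 1900/1863 ≈ 1.020 in
Initial abstraction Ia = S/5 = (1900/1863)/5 = 380/1863 ≈ 0.204 in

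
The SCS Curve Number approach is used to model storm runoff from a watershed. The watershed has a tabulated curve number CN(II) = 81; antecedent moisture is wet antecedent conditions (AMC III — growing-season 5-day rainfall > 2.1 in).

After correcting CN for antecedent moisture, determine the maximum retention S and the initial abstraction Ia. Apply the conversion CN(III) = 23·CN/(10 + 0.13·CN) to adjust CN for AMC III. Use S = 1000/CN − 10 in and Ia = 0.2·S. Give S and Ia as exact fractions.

Adjust CN=81 to AMC III: 23·81/(10 + 0.13·81) → 1863 ÷ (2053/100) = 186300/2053 ≈ 90.745
S = 1000/(186300/2053) − 10 = 1900/1863 in ≈ 1.020 in
Ia = 0.2·(1900/1863) = 380/1863 in ≈ 0.204 in

S = 1900/1863 in ≈ 1.020 in; Ia = 380/1863 in ≈ 0.204 in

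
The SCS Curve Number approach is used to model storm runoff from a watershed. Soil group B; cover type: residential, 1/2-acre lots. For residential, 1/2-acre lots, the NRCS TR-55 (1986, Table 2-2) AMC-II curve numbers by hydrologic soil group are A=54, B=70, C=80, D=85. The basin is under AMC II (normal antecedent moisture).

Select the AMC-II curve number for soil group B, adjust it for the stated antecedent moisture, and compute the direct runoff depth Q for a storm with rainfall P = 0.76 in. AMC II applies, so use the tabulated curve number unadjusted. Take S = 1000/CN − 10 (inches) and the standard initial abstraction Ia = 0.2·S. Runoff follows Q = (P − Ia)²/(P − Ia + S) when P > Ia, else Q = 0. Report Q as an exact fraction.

NRCS table: residential, 1/2-acre lots, soil group B → CN(II) = 70
AMC II — tabulated CN = 70 applies directly.
S = 1000/70 − 10 = 30/7 in ≈ 4.286 in
Initial abstraction Ia = S/5 = (30/7)/5 = 6/7 ≈ 0.857 in
P = 0.760 ≤ Ia = 0.857 in: entire storm abstracted, Q = 0.

Q = 0 in ≈ 0.000 in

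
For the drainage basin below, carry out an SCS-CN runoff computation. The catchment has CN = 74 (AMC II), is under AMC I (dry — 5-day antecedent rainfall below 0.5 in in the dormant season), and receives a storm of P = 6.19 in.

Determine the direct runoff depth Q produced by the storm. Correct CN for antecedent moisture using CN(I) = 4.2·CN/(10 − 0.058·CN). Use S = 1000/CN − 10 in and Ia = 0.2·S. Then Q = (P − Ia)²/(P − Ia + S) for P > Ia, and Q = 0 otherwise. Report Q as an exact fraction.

Dry (AMC I): CN(I) = 4.2·74/(10 − 0.058·74) = (1554/5)/(1427/250) = 77700/1427 ≈ 54.450
Max retention: S = 1000/(77700/1427) − 10 = 6500/777 in (≈ 8.366 in)
Initial abstraction Ia = S/5 = (6500/777)/5 = 1300/777 ≈ 1.673 in
Since P=6.190 > Ia=1.673: effective rainfall P−Ia = 350963/77700 in
Q: (350963/77700)² ÷ (1000963/77700) = 123175027369/77774825100 in (≈ 1.584 in)

Q = 123175027369/77774825100 in ≈ 1.584 in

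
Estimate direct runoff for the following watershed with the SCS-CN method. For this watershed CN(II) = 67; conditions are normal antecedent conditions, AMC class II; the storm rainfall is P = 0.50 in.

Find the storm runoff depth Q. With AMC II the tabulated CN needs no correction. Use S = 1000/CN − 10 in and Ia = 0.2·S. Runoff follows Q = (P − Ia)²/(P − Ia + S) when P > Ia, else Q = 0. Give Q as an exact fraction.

Average conditions: CN = 67 (no AMC adjustment).
Max retention: S = 1000/67 − 10 = 330/67 in (≈ 4.925 in)
Ia = 0.2·(330/67) = 66/67 in ≈ 0.985 in
P = 0.500 ≤ Ia = 0.985 in: entire storm abstracted, Q = 0.

Q = 0 in ≈ 0.000 in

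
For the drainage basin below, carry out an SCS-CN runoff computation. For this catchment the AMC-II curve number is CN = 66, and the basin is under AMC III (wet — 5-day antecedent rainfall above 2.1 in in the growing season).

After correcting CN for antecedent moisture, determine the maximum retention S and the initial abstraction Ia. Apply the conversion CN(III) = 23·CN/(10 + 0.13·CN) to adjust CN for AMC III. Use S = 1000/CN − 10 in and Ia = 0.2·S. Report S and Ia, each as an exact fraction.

S = 1700/759 in ≈ 2.240 in; Ia = 340/759 in ≈ 0.448 in

Adjust CN=66 to AMC III: 23·66/(10 + 0.13·66) → 1518 ÷ (929/50) = 75900/929 ≈ 81.701
Max retention: S = 1000/(75900/929) − 10 = 1700/759 in (≈ 2.240 in)
Ia = 0.2S: 0.2·2.240 = 0.448 in (exactly 340/759)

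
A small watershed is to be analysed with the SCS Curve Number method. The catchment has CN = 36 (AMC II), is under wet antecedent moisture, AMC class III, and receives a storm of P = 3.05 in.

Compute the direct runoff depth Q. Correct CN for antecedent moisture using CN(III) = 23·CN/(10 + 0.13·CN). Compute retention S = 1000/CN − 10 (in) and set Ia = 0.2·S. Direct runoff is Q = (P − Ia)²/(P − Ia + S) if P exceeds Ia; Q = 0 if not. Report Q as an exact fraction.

Q = 38775529/158259780 in ≈ 0.245 in

Wet (AMC III): CN(III) = 23·36/(10 + 0.13·36) = 828/(367/25) = 20700/367 ≈ 56.403
S = 1000/(20700/367) − 10 = 1600/207 in ≈ 7.729 in
Ia = 0.2·(1600/207) = 320/207 in ≈ 1.546 in
Since P=3.050 > Ia=1.546: effective rainfall P−Ia = 6227/4140 in
Q = (6227/4140)²/((6227/4140) + 1600/207) = (38775529/17139600)/(38227/4140) = 38775529/158259780 in ≈ 0.245 in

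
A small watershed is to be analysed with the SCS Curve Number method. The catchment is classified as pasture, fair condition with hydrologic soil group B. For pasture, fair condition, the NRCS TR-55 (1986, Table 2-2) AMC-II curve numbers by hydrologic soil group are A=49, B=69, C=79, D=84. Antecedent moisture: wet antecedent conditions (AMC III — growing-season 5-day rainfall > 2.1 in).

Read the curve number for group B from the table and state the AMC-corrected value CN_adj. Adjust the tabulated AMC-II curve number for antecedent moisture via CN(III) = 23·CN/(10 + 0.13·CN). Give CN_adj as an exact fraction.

NRCS table: pasture, fair condition, soil group B → CN(II) = 69
Adjust CN=69 to AMC III: 23·69/(10 + 0.13·69) → 1587 ÷ (1897/100) = 158700/1897 ≈ 83.658

CN_adj = 158700/1897 ≈ 83.658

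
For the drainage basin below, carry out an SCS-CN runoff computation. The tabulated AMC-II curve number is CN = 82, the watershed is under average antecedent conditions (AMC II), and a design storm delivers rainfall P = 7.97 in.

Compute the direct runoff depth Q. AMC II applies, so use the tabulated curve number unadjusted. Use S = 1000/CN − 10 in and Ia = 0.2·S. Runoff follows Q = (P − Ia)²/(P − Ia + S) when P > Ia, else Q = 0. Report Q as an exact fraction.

AMC II — tabulated CN = 82 applies directly.
S = 1000/82 − 10 = 90/41 in ≈ 2.195 in
Initial abstraction Ia = S/5 = (90/41)/5 = 18/41 ≈ 0.439 in
P − Ia = 7.970 − 0.439 = 30877/4100 ≈ 7.531 in (> 0, runoff occurs)
Q = (30877/4100)²/((30877/4100) + 90/41) = (953389129/16810000)/(39877/4100) = 953389129/163495700 in ≈ 5.831 in

Q = 953389129/163495700 in ≈ 5.831 in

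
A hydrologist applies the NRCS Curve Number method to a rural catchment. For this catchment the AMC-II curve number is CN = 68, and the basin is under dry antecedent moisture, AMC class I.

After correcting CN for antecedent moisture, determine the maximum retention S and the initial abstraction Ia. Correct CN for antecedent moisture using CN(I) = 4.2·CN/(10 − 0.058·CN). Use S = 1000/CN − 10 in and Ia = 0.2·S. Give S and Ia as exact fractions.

S = 4000/357 in ≈ 11.204 in; Ia = 800/357 in ≈ 2.241 in

CN(I) from CN(II)=68: (4.2·68)/(10 − 0.058·68) = 35700/757 ≈ 47.160
Retention S: 1000/CN − 10 with CN=47.160 → S = 4000/357 ≈ 11.204 in
Ia = 0.2S: 0.2·11.204 = 2.241 in (exactly 800/357)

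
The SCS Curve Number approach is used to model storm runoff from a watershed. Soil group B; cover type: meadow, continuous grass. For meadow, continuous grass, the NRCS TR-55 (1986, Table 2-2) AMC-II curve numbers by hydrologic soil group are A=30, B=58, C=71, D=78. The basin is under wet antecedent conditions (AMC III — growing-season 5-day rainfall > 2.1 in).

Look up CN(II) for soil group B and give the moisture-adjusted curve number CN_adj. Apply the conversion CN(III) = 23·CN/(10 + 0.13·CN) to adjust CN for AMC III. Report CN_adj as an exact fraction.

CN_adj = 66700/877 ≈ 76.055

NRCS table: meadow, continuous grass, soil group B → CN(II) = 58
CN(III) from CN(II)=58: (23·58)/(10 + 0.13·58) = 66700/877 ≈ 76.055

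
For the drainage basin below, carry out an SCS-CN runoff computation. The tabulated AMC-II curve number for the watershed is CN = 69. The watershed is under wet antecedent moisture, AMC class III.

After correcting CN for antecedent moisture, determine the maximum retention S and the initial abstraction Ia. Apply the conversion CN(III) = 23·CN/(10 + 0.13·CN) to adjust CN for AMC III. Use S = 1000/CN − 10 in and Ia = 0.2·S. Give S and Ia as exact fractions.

S = 3100/1587 in ≈ 1.953 in; Ia = 620/1587 in ≈ 0.391 in

CN(III) from CN(II)=69: (23·69)/(10 + 0.13·69) = 158700/1897 ≈ 83.658
Retention S: 1000/CN − 10 with CN=83.658 → S = 3100/1587 ≈ 1.953 in
Ia = 0.2S: 0.2·1.953 = 0.391 in (exactly 620/1587)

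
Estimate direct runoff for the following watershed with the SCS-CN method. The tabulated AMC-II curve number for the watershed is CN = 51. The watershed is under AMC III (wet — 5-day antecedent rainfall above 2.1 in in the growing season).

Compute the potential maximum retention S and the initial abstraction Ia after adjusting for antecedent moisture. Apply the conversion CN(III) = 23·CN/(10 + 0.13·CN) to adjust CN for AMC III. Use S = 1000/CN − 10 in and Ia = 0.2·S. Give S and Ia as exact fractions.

S = 4900/1173 in ≈ 4.177 in; Ia = 980/1173 in ≈ 0.835 in

CN(III) from CN(II)=51: (23·51)/(10 + 0.13·51) = 117300/1663 ≈ 70.535
S = 1000/(117300/1663) − 10 = 4900/1173 in ≈ 4.177 in
Ia = 0.2·(4900/1173) = 980/1173 in ≈ 0.835 in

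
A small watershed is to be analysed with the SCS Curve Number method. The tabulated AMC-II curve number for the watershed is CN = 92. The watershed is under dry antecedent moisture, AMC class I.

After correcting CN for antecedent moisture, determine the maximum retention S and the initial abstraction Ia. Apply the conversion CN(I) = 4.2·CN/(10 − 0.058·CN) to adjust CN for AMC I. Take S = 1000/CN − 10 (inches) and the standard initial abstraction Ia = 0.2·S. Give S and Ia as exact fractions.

S = 1000/483 in ≈ 2.070 in; Ia = 200/483 in ≈ 0.414 in

Dry (AMC I): CN(I) = 4.2·92/(10 − 0.058·92) = (1932/5)/(583/125) = 48300/583 ≈ 82.847
Max retention: S = 1000/(48300/583) − 10 = 1000/483 in (≈ 2.070 in)
Initial abstraction Ia = S/5 = (1000/483)/5 = 200/483 ≈ 0.414 in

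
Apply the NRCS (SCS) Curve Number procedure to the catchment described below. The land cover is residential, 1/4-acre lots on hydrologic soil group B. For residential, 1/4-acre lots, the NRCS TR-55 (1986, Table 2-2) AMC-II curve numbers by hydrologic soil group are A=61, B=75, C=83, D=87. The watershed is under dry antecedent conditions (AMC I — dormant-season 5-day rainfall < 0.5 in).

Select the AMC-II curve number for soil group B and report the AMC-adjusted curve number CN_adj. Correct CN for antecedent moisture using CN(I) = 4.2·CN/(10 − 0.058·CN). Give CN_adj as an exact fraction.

CN_adj = 6300/113 ≈ 55.752

NRCS table: residential, 1/4-acre lots, soil group B → CN(II) = 75
Adjust CN=75 to AMC I: 4.2·75/(10 − 0.058·75) → 315 ÷ (113/20) = 6300/113 ≈ 55.752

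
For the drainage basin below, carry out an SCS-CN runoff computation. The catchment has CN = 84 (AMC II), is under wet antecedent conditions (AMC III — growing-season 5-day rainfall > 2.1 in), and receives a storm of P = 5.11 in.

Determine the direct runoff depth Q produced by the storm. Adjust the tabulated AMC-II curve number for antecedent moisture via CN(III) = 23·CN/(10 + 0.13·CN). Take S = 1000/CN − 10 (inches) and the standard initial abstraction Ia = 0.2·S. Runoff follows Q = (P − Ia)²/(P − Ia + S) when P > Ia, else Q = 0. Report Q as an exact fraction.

Q = 57031648969/13466667900 in ≈ 4.235 in

Wet (AMC III): CN(III) = 23·84/(10 + 0.13·84) = 1932/(523/25) = 48300/523 ≈ 92.352
S = 1000/(48300/523) − 10 = 400/483 in ≈ 0.828 in
Ia = 0.2S: 0.2·0.828 = 0.166 in (exactly 80/483)
P − Ia = 5.110 − 0.166 = 238813/48300 ≈ 4.944 in (> 0, runoff occurs)
Runoff Q = (P−Ia)²/(P−Ia+S) = (4.944)²/(4.944+0.828) = 57031648969/13466667900 ≈ 4.235 in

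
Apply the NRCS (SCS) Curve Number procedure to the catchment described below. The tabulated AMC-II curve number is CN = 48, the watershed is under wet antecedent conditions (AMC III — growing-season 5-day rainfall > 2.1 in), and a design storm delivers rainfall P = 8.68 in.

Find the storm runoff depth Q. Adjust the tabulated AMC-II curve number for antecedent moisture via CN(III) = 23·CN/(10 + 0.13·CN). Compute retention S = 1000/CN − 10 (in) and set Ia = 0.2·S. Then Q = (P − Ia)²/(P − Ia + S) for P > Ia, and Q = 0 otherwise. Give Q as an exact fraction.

Q = 178169104/37040925 in ≈ 4.810 in

Adjust CN=48 to AMC III: 23·48/(10 + 0.13·48) → 1104 ÷ (406/25) = 13800/203 ≈ 67.980
Retention S: 1000/CN − 10 with CN=67.980 → S = 325/69 ≈ 4.710 in
Initial abstraction Ia = S/5 = (325/69)/5 = 65/69 ≈ 0.942 in
Excess rainfall: 8.680 − 0.942 = 7.738 in; P > Ia so Q > 0
Q: (13348/1725)² ÷ (21473/1725) = 178169104/37040925 in (≈ 4.810 in)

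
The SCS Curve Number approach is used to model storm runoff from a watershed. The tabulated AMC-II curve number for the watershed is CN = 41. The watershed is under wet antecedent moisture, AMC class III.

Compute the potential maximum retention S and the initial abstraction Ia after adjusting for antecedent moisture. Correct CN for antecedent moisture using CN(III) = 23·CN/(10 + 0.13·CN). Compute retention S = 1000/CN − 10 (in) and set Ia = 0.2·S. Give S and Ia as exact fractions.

Adjust CN=41 to AMC III: 23·41/(10 + 0.13·41) → 943 ÷ (1533/100) = 94300/1533 ≈ 61.513
S = 1000/(94300/1533) − 10 = 5900/943 in ≈ 6.257 in
Ia = 0.2·(5900/943) = 1180/943 in ≈ 1.251 in

S = 5900/943 in ≈ 6.257 in; Ia = 1180/943 in ≈ 1.251 in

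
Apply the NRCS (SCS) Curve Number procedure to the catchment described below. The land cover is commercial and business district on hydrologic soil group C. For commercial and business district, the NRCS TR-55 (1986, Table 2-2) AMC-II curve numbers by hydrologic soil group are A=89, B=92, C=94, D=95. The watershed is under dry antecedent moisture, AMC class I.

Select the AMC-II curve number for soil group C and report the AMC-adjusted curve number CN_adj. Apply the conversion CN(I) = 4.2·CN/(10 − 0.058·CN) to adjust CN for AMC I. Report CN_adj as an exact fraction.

NRCS table: commercial and business district, soil group C → CN(II) = 94
Dry (AMC I): CN(I) = 4.2·94/(10 − 0.058·94) = (1974/5)/(1137/250) = 32900/379 ≈ 86.807

CN_adj = 32900/379 ≈ 86.807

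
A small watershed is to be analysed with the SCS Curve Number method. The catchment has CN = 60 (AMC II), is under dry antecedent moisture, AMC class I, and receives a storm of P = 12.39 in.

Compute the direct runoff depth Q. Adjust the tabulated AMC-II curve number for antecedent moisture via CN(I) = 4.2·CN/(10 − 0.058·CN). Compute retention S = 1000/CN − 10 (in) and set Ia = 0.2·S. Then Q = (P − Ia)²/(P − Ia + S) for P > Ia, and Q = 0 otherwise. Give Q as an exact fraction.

Q = 3370615249/995759100 in ≈ 3.385 in

Adjust CN=60 to AMC I: 4.2·60/(10 − 0.058·60) → 252 ÷ (163/25) = 6300/163 ≈ 38.650
S = 1000/(6300/163) − 10 = 1000/63 in ≈ 15.873 in
Initial abstraction Ia = S/5 = (1000/63)/5 = 200/63 ≈ 3.175 in
Excess rainfall: 12.390 − 3.175 = 9.215 in; P > Ia so Q > 0
Q: (58057/6300)² ÷ (158057/6300) = 3370615249/995759100 in (≈ 3.385 in)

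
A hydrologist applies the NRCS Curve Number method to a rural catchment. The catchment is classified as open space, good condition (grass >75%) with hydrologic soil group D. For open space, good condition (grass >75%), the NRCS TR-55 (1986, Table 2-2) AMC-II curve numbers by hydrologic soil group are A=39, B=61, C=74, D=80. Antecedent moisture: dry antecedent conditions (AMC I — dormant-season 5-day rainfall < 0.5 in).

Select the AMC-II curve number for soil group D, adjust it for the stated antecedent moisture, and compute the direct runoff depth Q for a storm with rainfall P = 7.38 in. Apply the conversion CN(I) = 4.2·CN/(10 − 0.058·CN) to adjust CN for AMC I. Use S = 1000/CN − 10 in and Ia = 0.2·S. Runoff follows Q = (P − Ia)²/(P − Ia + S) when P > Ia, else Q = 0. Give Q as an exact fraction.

NRCS table: open space, good condition (grass >75%), soil group D → CN(II) = 80
Adjust CN=80 to AMC I: 4.2·80/(10 − 0.058·80) → 336 ÷ (134/25) = 4200/67 ≈ 62.687
S = 1000/(4200/67) − 10 = 125/21 in ≈ 5.952 in
Ia = 0.2S: 0.2·5.952 = 1.190 in (exactly 25/21)
Excess rainfall: 7.380 − 1.190 = 6.190 in; P > Ia so Q > 0
Q: (6499/1050)² ÷ (12749/1050) = 42237001/13386450 in (≈ 3.155 in)

Q = 42237001/13386450 in ≈ 3.155 in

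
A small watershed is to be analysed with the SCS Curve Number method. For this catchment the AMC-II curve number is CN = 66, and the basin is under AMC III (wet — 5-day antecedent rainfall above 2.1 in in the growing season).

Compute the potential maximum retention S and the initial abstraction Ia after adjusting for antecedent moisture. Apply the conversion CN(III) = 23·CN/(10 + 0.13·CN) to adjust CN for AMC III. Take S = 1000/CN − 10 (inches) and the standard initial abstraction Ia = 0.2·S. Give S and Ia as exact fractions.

CN(III) from CN(II)=66: (23·66)/(10 + 0.13·66) = 75900/929 ≈ 81.701
S = 1000/(75900/929) − 10 = 1700/759 in ≈ 2.240 in
Ia = 0.2·(1700/759) = 340/759 in ≈ 0.448 in

S = 1700/759 in ≈ 2.240 in; Ia = 340/759 in ≈ 0.448 in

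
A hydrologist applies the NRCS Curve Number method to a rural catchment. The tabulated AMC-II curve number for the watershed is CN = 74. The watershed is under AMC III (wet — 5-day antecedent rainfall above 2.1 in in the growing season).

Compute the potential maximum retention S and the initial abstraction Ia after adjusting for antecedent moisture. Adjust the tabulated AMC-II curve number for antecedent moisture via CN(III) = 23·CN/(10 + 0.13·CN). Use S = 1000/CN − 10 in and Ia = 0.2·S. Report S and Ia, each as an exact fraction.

S = 1300/851 in ≈ 1.528 in; Ia = 260/851 in ≈ 0.306 in

CN(III) from CN(II)=74: (23·74)/(10 + 0.13·74) = 85100/981 ≈ 86.748
Retention S: 1000/CN − 10 with CN=86.748 → S = 1300/851 ≈ 1.528 in
Ia = 0.2S: 0.2·1.528 = 0.306 in (exactly 260/851)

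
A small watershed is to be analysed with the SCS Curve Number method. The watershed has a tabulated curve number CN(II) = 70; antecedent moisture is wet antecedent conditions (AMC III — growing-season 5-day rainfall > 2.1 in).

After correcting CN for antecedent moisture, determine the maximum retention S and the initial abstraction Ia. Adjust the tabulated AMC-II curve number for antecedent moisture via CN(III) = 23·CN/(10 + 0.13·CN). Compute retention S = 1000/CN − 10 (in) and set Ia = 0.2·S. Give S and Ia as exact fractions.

CN(III) from CN(II)=70: (23·70)/(10 + 0.13·70) = 16100/191 ≈ 84.293
Max retention: S = 1000/(16100/191) − 10 = 300/161 in (≈ 1.863 in)
Ia = 0.2·(300/161) = 60/161 in ≈ 0.373 in

S = 300/161 in ≈ 1.863 in; Ia = 60/161 in ≈ 0.373 in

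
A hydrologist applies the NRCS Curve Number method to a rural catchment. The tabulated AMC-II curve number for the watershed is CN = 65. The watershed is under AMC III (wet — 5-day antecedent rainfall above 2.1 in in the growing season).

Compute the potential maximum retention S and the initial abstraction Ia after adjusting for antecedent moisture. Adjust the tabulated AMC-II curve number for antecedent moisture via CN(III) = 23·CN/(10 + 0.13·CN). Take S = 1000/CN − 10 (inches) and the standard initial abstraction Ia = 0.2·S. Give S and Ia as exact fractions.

Adjust CN=65 to AMC III: 23·65/(10 + 0.13·65) → 1495 ÷ (369/20) = 29900/369 ≈ 81.030
Max retention: S = 1000/(29900/369) − 10 = 700/299 in (≈ 2.341 in)
Ia = 0.2S: 0.2·2.341 = 0.468 in (exactly 140/299)

S = 700/299 in ≈ 2.341 in; Ia = 140/299 in ≈ 0.468 in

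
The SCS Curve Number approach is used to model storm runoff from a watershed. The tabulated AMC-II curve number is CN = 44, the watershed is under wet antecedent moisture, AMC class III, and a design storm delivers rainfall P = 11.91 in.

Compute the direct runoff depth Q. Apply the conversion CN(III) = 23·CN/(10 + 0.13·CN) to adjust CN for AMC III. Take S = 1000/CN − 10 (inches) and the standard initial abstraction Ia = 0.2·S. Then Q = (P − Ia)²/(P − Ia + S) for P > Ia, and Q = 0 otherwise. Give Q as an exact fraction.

Q = 74705462329/10457071900 in ≈ 7.144 in

CN(III) from CN(II)=44: (23·44)/(10 + 0.13·44) = 25300/393 ≈ 64.377
Retention S: 1000/CN − 10 with CN=64.377 → S = 1400/253 ≈ 5.534 in
Ia = 0.2·(1400/253) = 280/253 in ≈ 1.107 in
P − Ia = 11.910 − 1.107 = 273323/25300 ≈ 10.803 in (> 0, runoff occurs)
Runoff Q = (P−Ia)²/(P−Ia+S) = (10.803)²/(10.803+5.534) = 74705462329/10457071900 ≈ 7.144 in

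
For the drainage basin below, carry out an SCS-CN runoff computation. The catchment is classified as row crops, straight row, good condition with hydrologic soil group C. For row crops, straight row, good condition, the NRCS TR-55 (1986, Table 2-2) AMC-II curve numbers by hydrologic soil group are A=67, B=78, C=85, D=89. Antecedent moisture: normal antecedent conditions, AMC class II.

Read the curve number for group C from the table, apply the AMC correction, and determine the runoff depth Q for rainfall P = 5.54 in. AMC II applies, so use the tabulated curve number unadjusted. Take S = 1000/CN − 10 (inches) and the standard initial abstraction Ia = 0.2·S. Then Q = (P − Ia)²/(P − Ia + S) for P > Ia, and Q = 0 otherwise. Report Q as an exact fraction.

Q = 19439281/5022650 in ≈ 3.870 in

NRCS table: row crops, straight row, good condition, soil group C → CN(II) = 85
Average conditions: CN = 85 (no AMC adjustment).
Max retention: S = 1000/85 − 10 = 30/17 in (≈ 1.765 in)
Ia = 0.2·(30/17) = 6/17 in ≈ 0.353 in
P − Ia = 5.540 − 0.353 = 4409/850 ≈ 5.187 in (> 0, runoff occurs)
Q: (4409/850)² ÷ (5909/850) = 19439281/5022650 in (≈ 3.870 in)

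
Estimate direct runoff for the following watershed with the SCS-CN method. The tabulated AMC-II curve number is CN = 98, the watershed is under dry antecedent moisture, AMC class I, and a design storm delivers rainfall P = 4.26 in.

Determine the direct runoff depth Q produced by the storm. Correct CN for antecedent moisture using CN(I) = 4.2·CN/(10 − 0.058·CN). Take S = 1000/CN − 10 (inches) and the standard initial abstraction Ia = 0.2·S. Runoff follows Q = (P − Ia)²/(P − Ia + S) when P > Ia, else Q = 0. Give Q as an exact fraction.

Q = 45871787329/12305656650 in ≈ 3.728 in

Dry (AMC I): CN(I) = 4.2·98/(10 − 0.058·98) = (2058/5)/(1079/250) = 102900/1079 ≈ 95.366
Retention S: 1000/CN − 10 with CN=95.366 → S = 500/1029 ≈ 0.486 in
Ia = 0.2S: 0.2·0.486 = 0.097 in (exactly 100/1029)
P − Ia = 4.260 − 0.097 = 214177/51450 ≈ 4.163 in (> 0, runoff occurs)
Runoff Q = (P−Ia)²/(P−Ia+S) = (4.163)²/(4.163+0.486) = 45871787329/12305656650 ≈ 3.728 in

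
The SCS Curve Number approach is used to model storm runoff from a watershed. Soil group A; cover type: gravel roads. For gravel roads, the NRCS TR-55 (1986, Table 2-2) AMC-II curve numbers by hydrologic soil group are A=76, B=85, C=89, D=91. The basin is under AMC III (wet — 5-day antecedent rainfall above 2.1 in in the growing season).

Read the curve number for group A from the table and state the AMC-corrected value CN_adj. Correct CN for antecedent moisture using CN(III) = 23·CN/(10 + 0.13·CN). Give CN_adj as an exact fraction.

CN_adj = 43700/497 ≈ 87.928

NRCS table: gravel roads, soil group A → CN(II) = 76
CN(III) from CN(II)=76: (23·76)/(10 + 0.13·76) = 43700/497 ≈ 87.928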